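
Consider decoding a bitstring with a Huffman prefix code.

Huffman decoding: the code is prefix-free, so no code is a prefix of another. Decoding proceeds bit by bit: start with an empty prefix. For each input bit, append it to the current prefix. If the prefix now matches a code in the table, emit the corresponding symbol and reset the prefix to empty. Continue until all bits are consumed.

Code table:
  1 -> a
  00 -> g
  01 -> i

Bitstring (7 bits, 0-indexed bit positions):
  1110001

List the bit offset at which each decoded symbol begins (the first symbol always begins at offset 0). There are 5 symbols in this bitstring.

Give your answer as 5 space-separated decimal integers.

Bit 0: prefix='1' -> emit 'a', reset
Bit 1: prefix='1' -> emit 'a', reset
Bit 2: prefix='1' -> emit 'a', reset
Bit 3: prefix='0' (no match yet)
Bit 4: prefix='00' -> emit 'g', reset
Bit 5: prefix='0' (no match yet)
Bit 6: prefix='01' -> emit 'i', reset

Answer: 0 1 2 3 5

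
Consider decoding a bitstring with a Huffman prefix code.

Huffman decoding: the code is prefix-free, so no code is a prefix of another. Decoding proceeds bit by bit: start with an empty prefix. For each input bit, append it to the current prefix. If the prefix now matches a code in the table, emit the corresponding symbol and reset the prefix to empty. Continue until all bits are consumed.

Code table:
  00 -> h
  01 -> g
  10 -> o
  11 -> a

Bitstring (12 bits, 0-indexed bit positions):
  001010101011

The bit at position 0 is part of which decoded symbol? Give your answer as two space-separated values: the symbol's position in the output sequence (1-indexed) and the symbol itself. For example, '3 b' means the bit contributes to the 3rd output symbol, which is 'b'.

Answer: 1 h

Derivation:
Bit 0: prefix='0' (no match yet)
Bit 1: prefix='00' -> emit 'h', reset
Bit 2: prefix='1' (no match yet)
Bit 3: prefix='10' -> emit 'o', reset
Bit 4: prefix='1' (no match yet)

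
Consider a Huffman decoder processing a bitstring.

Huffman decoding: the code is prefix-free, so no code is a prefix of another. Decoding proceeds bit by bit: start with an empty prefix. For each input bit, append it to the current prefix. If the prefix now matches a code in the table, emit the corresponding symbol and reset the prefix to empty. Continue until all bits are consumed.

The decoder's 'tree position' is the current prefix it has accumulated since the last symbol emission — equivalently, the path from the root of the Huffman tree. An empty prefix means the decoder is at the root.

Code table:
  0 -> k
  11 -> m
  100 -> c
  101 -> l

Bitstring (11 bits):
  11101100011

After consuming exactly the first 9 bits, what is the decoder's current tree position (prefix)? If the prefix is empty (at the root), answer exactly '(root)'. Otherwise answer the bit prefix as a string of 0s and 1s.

Bit 0: prefix='1' (no match yet)
Bit 1: prefix='11' -> emit 'm', reset
Bit 2: prefix='1' (no match yet)
Bit 3: prefix='10' (no match yet)
Bit 4: prefix='101' -> emit 'l', reset
Bit 5: prefix='1' (no match yet)
Bit 6: prefix='10' (no match yet)
Bit 7: prefix='100' -> emit 'c', reset
Bit 8: prefix='0' -> emit 'k', reset

Answer: (root)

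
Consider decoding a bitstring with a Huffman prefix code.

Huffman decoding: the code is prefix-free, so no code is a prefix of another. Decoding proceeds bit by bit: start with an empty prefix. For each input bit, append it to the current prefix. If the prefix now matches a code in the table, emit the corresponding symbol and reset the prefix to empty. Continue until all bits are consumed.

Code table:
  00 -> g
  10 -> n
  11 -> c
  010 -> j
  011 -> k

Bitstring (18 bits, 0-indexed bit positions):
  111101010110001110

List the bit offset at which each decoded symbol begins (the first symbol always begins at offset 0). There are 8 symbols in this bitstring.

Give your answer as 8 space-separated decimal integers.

Bit 0: prefix='1' (no match yet)
Bit 1: prefix='11' -> emit 'c', reset
Bit 2: prefix='1' (no match yet)
Bit 3: prefix='11' -> emit 'c', reset
Bit 4: prefix='0' (no match yet)
Bit 5: prefix='01' (no match yet)
Bit 6: prefix='010' -> emit 'j', reset
Bit 7: prefix='1' (no match yet)
Bit 8: prefix='10' -> emit 'n', reset
Bit 9: prefix='1' (no match yet)
Bit 10: prefix='11' -> emit 'c', reset
Bit 11: prefix='0' (no match yet)
Bit 12: prefix='00' -> emit 'g', reset
Bit 13: prefix='0' (no match yet)
Bit 14: prefix='01' (no match yet)
Bit 15: prefix='011' -> emit 'k', reset
Bit 16: prefix='1' (no match yet)
Bit 17: prefix='10' -> emit 'n', reset

Answer: 0 2 4 7 9 11 13 16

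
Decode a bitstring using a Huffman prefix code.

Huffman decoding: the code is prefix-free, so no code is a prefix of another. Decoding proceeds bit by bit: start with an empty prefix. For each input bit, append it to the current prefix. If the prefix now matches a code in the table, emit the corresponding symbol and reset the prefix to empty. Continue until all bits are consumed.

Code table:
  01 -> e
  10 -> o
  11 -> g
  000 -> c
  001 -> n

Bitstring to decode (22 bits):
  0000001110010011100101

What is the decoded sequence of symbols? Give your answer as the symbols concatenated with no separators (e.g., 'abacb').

Bit 0: prefix='0' (no match yet)
Bit 1: prefix='00' (no match yet)
Bit 2: prefix='000' -> emit 'c', reset
Bit 3: prefix='0' (no match yet)
Bit 4: prefix='00' (no match yet)
Bit 5: prefix='000' -> emit 'c', reset
Bit 6: prefix='1' (no match yet)
Bit 7: prefix='11' -> emit 'g', reset
Bit 8: prefix='1' (no match yet)
Bit 9: prefix='10' -> emit 'o', reset
Bit 10: prefix='0' (no match yet)
Bit 11: prefix='01' -> emit 'e', reset
Bit 12: prefix='0' (no match yet)
Bit 13: prefix='00' (no match yet)
Bit 14: prefix='001' -> emit 'n', reset
Bit 15: prefix='1' (no match yet)
Bit 16: prefix='11' -> emit 'g', reset
Bit 17: prefix='0' (no match yet)
Bit 18: prefix='00' (no match yet)
Bit 19: prefix='001' -> emit 'n', reset
Bit 20: prefix='0' (no match yet)
Bit 21: prefix='01' -> emit 'e', reset

Answer: ccgoengne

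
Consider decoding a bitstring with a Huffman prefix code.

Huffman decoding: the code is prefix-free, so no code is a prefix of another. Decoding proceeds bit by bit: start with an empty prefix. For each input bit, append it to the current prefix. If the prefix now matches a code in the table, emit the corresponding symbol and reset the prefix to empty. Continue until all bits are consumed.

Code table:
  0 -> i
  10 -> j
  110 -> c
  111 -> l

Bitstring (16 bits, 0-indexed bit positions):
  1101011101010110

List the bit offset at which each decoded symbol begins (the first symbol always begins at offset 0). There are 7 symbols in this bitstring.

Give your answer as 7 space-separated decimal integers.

Bit 0: prefix='1' (no match yet)
Bit 1: prefix='11' (no match yet)
Bit 2: prefix='110' -> emit 'c', reset
Bit 3: prefix='1' (no match yet)
Bit 4: prefix='10' -> emit 'j', reset
Bit 5: prefix='1' (no match yet)
Bit 6: prefix='11' (no match yet)
Bit 7: prefix='111' -> emit 'l', reset
Bit 8: prefix='0' -> emit 'i', reset
Bit 9: prefix='1' (no match yet)
Bit 10: prefix='10' -> emit 'j', reset
Bit 11: prefix='1' (no match yet)
Bit 12: prefix='10' -> emit 'j', reset
Bit 13: prefix='1' (no match yet)
Bit 14: prefix='11' (no match yet)
Bit 15: prefix='110' -> emit 'c', reset

Answer: 0 3 5 8 9 11 13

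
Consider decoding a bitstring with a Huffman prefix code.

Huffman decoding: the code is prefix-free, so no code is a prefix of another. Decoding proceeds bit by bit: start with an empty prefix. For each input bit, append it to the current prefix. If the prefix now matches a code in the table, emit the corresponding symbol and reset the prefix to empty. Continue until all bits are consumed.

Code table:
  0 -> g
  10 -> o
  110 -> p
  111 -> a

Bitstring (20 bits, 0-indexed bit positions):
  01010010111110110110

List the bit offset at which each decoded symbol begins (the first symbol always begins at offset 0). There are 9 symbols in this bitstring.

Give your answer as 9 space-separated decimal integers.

Bit 0: prefix='0' -> emit 'g', reset
Bit 1: prefix='1' (no match yet)
Bit 2: prefix='10' -> emit 'o', reset
Bit 3: prefix='1' (no match yet)
Bit 4: prefix='10' -> emit 'o', reset
Bit 5: prefix='0' -> emit 'g', reset
Bit 6: prefix='1' (no match yet)
Bit 7: prefix='10' -> emit 'o', reset
Bit 8: prefix='1' (no match yet)
Bit 9: prefix='11' (no match yet)
Bit 10: prefix='111' -> emit 'a', reset
Bit 11: prefix='1' (no match yet)
Bit 12: prefix='11' (no match yet)
Bit 13: prefix='110' -> emit 'p', reset
Bit 14: prefix='1' (no match yet)
Bit 15: prefix='11' (no match yet)
Bit 16: prefix='110' -> emit 'p', reset
Bit 17: prefix='1' (no match yet)
Bit 18: prefix='11' (no match yet)
Bit 19: prefix='110' -> emit 'p', reset

Answer: 0 1 3 5 6 8 11 14 17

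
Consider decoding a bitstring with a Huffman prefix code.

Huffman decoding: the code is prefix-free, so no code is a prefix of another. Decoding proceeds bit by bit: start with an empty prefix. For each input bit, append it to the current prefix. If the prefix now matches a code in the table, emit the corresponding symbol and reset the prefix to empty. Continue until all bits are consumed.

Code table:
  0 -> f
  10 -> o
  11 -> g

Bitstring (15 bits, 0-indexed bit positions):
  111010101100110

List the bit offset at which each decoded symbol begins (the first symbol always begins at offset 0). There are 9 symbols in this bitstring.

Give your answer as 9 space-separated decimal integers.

Answer: 0 2 4 6 8 10 11 12 14

Derivation:
Bit 0: prefix='1' (no match yet)
Bit 1: prefix='11' -> emit 'g', reset
Bit 2: prefix='1' (no match yet)
Bit 3: prefix='10' -> emit 'o', reset
Bit 4: prefix='1' (no match yet)
Bit 5: prefix='10' -> emit 'o', reset
Bit 6: prefix='1' (no match yet)
Bit 7: prefix='10' -> emit 'o', reset
Bit 8: prefix='1' (no match yet)
Bit 9: prefix='11' -> emit 'g', reset
Bit 10: prefix='0' -> emit 'f', reset
Bit 11: prefix='0' -> emit 'f', reset
Bit 12: prefix='1' (no match yet)
Bit 13: prefix='11' -> emit 'g', reset
Bit 14: prefix='0' -> emit 'f', reset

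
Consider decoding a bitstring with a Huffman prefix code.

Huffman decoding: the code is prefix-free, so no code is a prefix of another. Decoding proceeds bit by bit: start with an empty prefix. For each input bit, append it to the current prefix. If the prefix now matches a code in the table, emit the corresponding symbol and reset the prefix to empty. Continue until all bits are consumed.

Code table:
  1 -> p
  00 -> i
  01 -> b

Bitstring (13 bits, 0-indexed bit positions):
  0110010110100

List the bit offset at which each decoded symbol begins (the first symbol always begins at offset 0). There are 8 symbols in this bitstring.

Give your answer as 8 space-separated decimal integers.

Answer: 0 2 3 5 6 8 9 11

Derivation:
Bit 0: prefix='0' (no match yet)
Bit 1: prefix='01' -> emit 'b', reset
Bit 2: prefix='1' -> emit 'p', reset
Bit 3: prefix='0' (no match yet)
Bit 4: prefix='00' -> emit 'i', reset
Bit 5: prefix='1' -> emit 'p', reset
Bit 6: prefix='0' (no match yet)
Bit 7: prefix='01' -> emit 'b', reset
Bit 8: prefix='1' -> emit 'p', reset
Bit 9: prefix='0' (no match yet)
Bit 10: prefix='01' -> emit 'b', reset
Bit 11: prefix='0' (no match yet)
Bit 12: prefix='00' -> emit 'i', reset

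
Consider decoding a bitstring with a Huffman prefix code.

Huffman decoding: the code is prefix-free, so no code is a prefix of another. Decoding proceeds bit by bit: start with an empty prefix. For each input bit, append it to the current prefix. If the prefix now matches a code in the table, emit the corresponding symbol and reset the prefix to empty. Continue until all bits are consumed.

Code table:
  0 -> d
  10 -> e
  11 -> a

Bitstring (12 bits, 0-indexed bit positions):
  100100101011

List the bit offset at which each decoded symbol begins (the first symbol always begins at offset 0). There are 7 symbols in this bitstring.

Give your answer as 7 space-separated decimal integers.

Answer: 0 2 3 5 6 8 10

Derivation:
Bit 0: prefix='1' (no match yet)
Bit 1: prefix='10' -> emit 'e', reset
Bit 2: prefix='0' -> emit 'd', reset
Bit 3: prefix='1' (no match yet)
Bit 4: prefix='10' -> emit 'e', reset
Bit 5: prefix='0' -> emit 'd', reset
Bit 6: prefix='1' (no match yet)
Bit 7: prefix='10' -> emit 'e', reset
Bit 8: prefix='1' (no match yet)
Bit 9: prefix='10' -> emit 'e', reset
Bit 10: prefix='1' (no match yet)
Bit 11: prefix='11' -> emit 'a', reset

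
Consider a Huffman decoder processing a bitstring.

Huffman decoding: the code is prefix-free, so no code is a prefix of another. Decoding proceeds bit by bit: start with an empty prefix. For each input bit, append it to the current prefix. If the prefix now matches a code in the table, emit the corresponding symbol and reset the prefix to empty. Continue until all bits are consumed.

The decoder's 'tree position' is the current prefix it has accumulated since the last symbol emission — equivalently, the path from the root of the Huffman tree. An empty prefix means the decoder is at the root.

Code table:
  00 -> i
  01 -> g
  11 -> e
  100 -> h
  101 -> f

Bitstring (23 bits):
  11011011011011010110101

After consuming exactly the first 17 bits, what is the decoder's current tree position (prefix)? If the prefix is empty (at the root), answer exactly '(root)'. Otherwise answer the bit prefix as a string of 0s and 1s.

Bit 0: prefix='1' (no match yet)
Bit 1: prefix='11' -> emit 'e', reset
Bit 2: prefix='0' (no match yet)
Bit 3: prefix='01' -> emit 'g', reset
Bit 4: prefix='1' (no match yet)
Bit 5: prefix='10' (no match yet)
Bit 6: prefix='101' -> emit 'f', reset
Bit 7: prefix='1' (no match yet)
Bit 8: prefix='10' (no match yet)
Bit 9: prefix='101' -> emit 'f', reset
Bit 10: prefix='1' (no match yet)
Bit 11: prefix='10' (no match yet)
Bit 12: prefix='101' -> emit 'f', reset
Bit 13: prefix='1' (no match yet)
Bit 14: prefix='10' (no match yet)
Bit 15: prefix='101' -> emit 'f', reset
Bit 16: prefix='0' (no match yet)

Answer: 0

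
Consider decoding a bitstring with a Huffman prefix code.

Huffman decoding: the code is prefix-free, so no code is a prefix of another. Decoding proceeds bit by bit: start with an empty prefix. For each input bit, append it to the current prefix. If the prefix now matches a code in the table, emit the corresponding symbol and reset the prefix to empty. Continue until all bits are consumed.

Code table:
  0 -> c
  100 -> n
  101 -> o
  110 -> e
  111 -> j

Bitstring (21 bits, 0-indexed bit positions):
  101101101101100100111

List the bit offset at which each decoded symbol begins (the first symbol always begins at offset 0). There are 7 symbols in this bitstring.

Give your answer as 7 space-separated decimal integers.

Bit 0: prefix='1' (no match yet)
Bit 1: prefix='10' (no match yet)
Bit 2: prefix='101' -> emit 'o', reset
Bit 3: prefix='1' (no match yet)
Bit 4: prefix='10' (no match yet)
Bit 5: prefix='101' -> emit 'o', reset
Bit 6: prefix='1' (no match yet)
Bit 7: prefix='10' (no match yet)
Bit 8: prefix='101' -> emit 'o', reset
Bit 9: prefix='1' (no match yet)
Bit 10: prefix='10' (no match yet)
Bit 11: prefix='101' -> emit 'o', reset
Bit 12: prefix='1' (no match yet)
Bit 13: prefix='10' (no match yet)
Bit 14: prefix='100' -> emit 'n', reset
Bit 15: prefix='1' (no match yet)
Bit 16: prefix='10' (no match yet)
Bit 17: prefix='100' -> emit 'n', reset
Bit 18: prefix='1' (no match yet)
Bit 19: prefix='11' (no match yet)
Bit 20: prefix='111' -> emit 'j', reset

Answer: 0 3 6 9 12 15 18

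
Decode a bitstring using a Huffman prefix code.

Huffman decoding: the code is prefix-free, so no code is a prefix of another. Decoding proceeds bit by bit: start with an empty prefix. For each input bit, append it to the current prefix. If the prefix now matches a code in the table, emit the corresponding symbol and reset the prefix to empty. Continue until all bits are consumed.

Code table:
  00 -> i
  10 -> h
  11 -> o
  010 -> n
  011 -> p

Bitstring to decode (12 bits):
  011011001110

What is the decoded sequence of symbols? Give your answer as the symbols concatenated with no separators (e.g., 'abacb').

Answer: ppioh

Derivation:
Bit 0: prefix='0' (no match yet)
Bit 1: prefix='01' (no match yet)
Bit 2: prefix='011' -> emit 'p', reset
Bit 3: prefix='0' (no match yet)
Bit 4: prefix='01' (no match yet)
Bit 5: prefix='011' -> emit 'p', reset
Bit 6: prefix='0' (no match yet)
Bit 7: prefix='00' -> emit 'i', reset
Bit 8: prefix='1' (no match yet)
Bit 9: prefix='11' -> emit 'o', reset
Bit 10: prefix='1' (no match yet)
Bit 11: prefix='10' -> emit 'h', reset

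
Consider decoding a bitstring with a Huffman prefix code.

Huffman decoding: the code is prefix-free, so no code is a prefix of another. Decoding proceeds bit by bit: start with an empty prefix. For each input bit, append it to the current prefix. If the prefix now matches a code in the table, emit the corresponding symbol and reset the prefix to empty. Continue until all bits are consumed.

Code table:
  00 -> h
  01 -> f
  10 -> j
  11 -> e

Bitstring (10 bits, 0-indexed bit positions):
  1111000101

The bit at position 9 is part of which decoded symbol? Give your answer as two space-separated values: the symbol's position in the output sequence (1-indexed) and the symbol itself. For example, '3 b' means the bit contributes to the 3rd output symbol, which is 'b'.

Bit 0: prefix='1' (no match yet)
Bit 1: prefix='11' -> emit 'e', reset
Bit 2: prefix='1' (no match yet)
Bit 3: prefix='11' -> emit 'e', reset
Bit 4: prefix='0' (no match yet)
Bit 5: prefix='00' -> emit 'h', reset
Bit 6: prefix='0' (no match yet)
Bit 7: prefix='01' -> emit 'f', reset
Bit 8: prefix='0' (no match yet)
Bit 9: prefix='01' -> emit 'f', reset

Answer: 5 f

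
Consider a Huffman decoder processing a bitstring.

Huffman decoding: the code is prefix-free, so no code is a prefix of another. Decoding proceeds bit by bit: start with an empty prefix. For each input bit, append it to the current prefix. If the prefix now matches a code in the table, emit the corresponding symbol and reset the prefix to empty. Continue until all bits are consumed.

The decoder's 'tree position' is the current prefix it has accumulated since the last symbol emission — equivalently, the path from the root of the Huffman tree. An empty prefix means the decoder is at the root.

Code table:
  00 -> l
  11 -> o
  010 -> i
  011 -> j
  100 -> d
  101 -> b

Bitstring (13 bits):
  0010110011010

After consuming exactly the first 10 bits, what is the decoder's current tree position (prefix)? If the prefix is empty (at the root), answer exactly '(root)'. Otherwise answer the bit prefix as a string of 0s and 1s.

Answer: (root)

Derivation:
Bit 0: prefix='0' (no match yet)
Bit 1: prefix='00' -> emit 'l', reset
Bit 2: prefix='1' (no match yet)
Bit 3: prefix='10' (no match yet)
Bit 4: prefix='101' -> emit 'b', reset
Bit 5: prefix='1' (no match yet)
Bit 6: prefix='10' (no match yet)
Bit 7: prefix='100' -> emit 'd', reset
Bit 8: prefix='1' (no match yet)
Bit 9: prefix='11' -> emit 'o', reset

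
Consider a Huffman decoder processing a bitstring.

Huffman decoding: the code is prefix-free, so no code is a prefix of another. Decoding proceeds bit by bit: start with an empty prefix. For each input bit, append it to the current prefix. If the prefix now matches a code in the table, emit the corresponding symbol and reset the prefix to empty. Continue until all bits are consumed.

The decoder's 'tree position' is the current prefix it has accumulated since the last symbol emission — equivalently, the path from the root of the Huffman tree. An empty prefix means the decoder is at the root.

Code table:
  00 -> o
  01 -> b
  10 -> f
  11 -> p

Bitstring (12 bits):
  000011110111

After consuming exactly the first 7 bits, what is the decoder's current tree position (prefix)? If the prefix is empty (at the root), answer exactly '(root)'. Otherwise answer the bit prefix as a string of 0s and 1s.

Bit 0: prefix='0' (no match yet)
Bit 1: prefix='00' -> emit 'o', reset
Bit 2: prefix='0' (no match yet)
Bit 3: prefix='00' -> emit 'o', reset
Bit 4: prefix='1' (no match yet)
Bit 5: prefix='11' -> emit 'p', reset
Bit 6: prefix='1' (no match yet)

Answer: 1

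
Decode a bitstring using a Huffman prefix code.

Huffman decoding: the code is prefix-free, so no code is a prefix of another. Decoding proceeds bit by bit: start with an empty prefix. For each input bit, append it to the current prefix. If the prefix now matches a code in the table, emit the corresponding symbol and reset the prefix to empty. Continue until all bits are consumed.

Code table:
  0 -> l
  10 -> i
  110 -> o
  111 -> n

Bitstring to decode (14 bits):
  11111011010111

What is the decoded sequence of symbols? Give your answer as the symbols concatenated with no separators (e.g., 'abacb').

Answer: nooin

Derivation:
Bit 0: prefix='1' (no match yet)
Bit 1: prefix='11' (no match yet)
Bit 2: prefix='111' -> emit 'n', reset
Bit 3: prefix='1' (no match yet)
Bit 4: prefix='11' (no match yet)
Bit 5: prefix='110' -> emit 'o', reset
Bit 6: prefix='1' (no match yet)
Bit 7: prefix='11' (no match yet)
Bit 8: prefix='110' -> emit 'o', reset
Bit 9: prefix='1' (no match yet)
Bit 10: prefix='10' -> emit 'i', reset
Bit 11: prefix='1' (no match yet)
Bit 12: prefix='11' (no match yet)
Bit 13: prefix='111' -> emit 'n', reset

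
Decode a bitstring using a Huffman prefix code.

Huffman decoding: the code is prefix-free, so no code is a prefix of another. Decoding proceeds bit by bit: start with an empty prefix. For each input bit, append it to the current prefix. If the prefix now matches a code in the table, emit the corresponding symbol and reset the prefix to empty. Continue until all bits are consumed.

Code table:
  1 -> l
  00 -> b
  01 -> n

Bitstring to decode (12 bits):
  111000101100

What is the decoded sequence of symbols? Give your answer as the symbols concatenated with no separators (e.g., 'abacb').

Bit 0: prefix='1' -> emit 'l', reset
Bit 1: prefix='1' -> emit 'l', reset
Bit 2: prefix='1' -> emit 'l', reset
Bit 3: prefix='0' (no match yet)
Bit 4: prefix='00' -> emit 'b', reset
Bit 5: prefix='0' (no match yet)
Bit 6: prefix='01' -> emit 'n', reset
Bit 7: prefix='0' (no match yet)
Bit 8: prefix='01' -> emit 'n', reset
Bit 9: prefix='1' -> emit 'l', reset
Bit 10: prefix='0' (no match yet)
Bit 11: prefix='00' -> emit 'b', reset

Answer: lllbnnlb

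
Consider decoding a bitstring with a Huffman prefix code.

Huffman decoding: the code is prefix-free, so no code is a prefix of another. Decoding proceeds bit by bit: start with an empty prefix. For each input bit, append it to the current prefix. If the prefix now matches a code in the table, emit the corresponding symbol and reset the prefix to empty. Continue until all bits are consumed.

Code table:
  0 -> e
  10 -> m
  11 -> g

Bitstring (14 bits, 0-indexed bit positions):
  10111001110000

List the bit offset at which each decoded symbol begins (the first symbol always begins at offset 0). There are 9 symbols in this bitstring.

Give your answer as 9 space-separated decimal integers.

Bit 0: prefix='1' (no match yet)
Bit 1: prefix='10' -> emit 'm', reset
Bit 2: prefix='1' (no match yet)
Bit 3: prefix='11' -> emit 'g', reset
Bit 4: prefix='1' (no match yet)
Bit 5: prefix='10' -> emit 'm', reset
Bit 6: prefix='0' -> emit 'e', reset
Bit 7: prefix='1' (no match yet)
Bit 8: prefix='11' -> emit 'g', reset
Bit 9: prefix='1' (no match yet)
Bit 10: prefix='10' -> emit 'm', reset
Bit 11: prefix='0' -> emit 'e', reset
Bit 12: prefix='0' -> emit 'e', reset
Bit 13: prefix='0' -> emit 'e', reset

Answer: 0 2 4 6 7 9 11 12 13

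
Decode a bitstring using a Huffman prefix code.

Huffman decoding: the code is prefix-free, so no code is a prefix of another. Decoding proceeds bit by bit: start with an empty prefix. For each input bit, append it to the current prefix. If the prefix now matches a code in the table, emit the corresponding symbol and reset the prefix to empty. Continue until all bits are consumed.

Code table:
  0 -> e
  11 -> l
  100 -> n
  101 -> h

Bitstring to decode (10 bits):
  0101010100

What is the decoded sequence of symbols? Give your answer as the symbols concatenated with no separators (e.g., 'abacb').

Answer: ehehee

Derivation:
Bit 0: prefix='0' -> emit 'e', reset
Bit 1: prefix='1' (no match yet)
Bit 2: prefix='10' (no match yet)
Bit 3: prefix='101' -> emit 'h', reset
Bit 4: prefix='0' -> emit 'e', reset
Bit 5: prefix='1' (no match yet)
Bit 6: prefix='10' (no match yet)
Bit 7: prefix='101' -> emit 'h', reset
Bit 8: prefix='0' -> emit 'e', reset
Bit 9: prefix='0' -> emit 'e', reset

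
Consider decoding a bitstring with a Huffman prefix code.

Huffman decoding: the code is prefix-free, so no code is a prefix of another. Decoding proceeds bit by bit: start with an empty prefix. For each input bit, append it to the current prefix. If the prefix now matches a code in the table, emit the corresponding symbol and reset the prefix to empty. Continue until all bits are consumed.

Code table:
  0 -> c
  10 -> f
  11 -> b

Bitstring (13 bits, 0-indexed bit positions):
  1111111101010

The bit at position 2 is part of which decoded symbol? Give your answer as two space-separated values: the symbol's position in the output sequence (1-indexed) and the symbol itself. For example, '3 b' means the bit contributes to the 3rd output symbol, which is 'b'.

Answer: 2 b

Derivation:
Bit 0: prefix='1' (no match yet)
Bit 1: prefix='11' -> emit 'b', reset
Bit 2: prefix='1' (no match yet)
Bit 3: prefix='11' -> emit 'b', reset
Bit 4: prefix='1' (no match yet)
Bit 5: prefix='11' -> emit 'b', reset
Bit 6: prefix='1' (no match yet)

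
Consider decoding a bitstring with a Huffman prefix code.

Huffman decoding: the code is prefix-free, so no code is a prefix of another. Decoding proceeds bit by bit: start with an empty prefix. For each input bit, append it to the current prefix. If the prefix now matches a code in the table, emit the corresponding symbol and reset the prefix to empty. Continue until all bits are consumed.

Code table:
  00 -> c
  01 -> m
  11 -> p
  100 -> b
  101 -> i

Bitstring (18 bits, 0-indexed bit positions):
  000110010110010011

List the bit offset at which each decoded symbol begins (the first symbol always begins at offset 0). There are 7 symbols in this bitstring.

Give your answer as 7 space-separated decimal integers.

Answer: 0 2 4 7 10 13 16

Derivation:
Bit 0: prefix='0' (no match yet)
Bit 1: prefix='00' -> emit 'c', reset
Bit 2: prefix='0' (no match yet)
Bit 3: prefix='01' -> emit 'm', reset
Bit 4: prefix='1' (no match yet)
Bit 5: prefix='10' (no match yet)
Bit 6: prefix='100' -> emit 'b', reset
Bit 7: prefix='1' (no match yet)
Bit 8: prefix='10' (no match yet)
Bit 9: prefix='101' -> emit 'i', reset
Bit 10: prefix='1' (no match yet)
Bit 11: prefix='10' (no match yet)
Bit 12: prefix='100' -> emit 'b', reset
Bit 13: prefix='1' (no match yet)
Bit 14: prefix='10' (no match yet)
Bit 15: prefix='100' -> emit 'b', reset
Bit 16: prefix='1' (no match yet)
Bit 17: prefix='11' -> emit 'p', reset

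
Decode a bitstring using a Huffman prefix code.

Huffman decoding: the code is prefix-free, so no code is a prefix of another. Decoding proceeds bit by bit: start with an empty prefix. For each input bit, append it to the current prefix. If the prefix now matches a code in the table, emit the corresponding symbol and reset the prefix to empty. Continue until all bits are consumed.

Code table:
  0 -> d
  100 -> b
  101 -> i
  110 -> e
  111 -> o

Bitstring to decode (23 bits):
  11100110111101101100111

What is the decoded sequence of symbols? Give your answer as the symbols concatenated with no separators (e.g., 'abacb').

Bit 0: prefix='1' (no match yet)
Bit 1: prefix='11' (no match yet)
Bit 2: prefix='111' -> emit 'o', reset
Bit 3: prefix='0' -> emit 'd', reset
Bit 4: prefix='0' -> emit 'd', reset
Bit 5: prefix='1' (no match yet)
Bit 6: prefix='11' (no match yet)
Bit 7: prefix='110' -> emit 'e', reset
Bit 8: prefix='1' (no match yet)
Bit 9: prefix='11' (no match yet)
Bit 10: prefix='111' -> emit 'o', reset
Bit 11: prefix='1' (no match yet)
Bit 12: prefix='10' (no match yet)
Bit 13: prefix='101' -> emit 'i', reset
Bit 14: prefix='1' (no match yet)
Bit 15: prefix='10' (no match yet)
Bit 16: prefix='101' -> emit 'i', reset
Bit 17: prefix='1' (no match yet)
Bit 18: prefix='10' (no match yet)
Bit 19: prefix='100' -> emit 'b', reset
Bit 20: prefix='1' (no match yet)
Bit 21: prefix='11' (no match yet)
Bit 22: prefix='111' -> emit 'o', reset

Answer: oddeoiibo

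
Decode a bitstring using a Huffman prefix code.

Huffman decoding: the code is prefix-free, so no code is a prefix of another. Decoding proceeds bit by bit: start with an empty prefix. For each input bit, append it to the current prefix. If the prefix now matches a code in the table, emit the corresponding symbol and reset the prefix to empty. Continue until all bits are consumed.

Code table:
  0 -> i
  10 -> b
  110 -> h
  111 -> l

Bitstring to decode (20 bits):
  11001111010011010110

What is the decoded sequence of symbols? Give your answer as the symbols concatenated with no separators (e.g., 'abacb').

Answer: hilbbihbh

Derivation:
Bit 0: prefix='1' (no match yet)
Bit 1: prefix='11' (no match yet)
Bit 2: prefix='110' -> emit 'h', reset
Bit 3: prefix='0' -> emit 'i', reset
Bit 4: prefix='1' (no match yet)
Bit 5: prefix='11' (no match yet)
Bit 6: prefix='111' -> emit 'l', reset
Bit 7: prefix='1' (no match yet)
Bit 8: prefix='10' -> emit 'b', reset
Bit 9: prefix='1' (no match yet)
Bit 10: prefix='10' -> emit 'b', reset
Bit 11: prefix='0' -> emit 'i', reset
Bit 12: prefix='1' (no match yet)
Bit 13: prefix='11' (no match yet)
Bit 14: prefix='110' -> emit 'h', reset
Bit 15: prefix='1' (no match yet)
Bit 16: prefix='10' -> emit 'b', reset
Bit 17: prefix='1' (no match yet)
Bit 18: prefix='11' (no match yet)
Bit 19: prefix='110' -> emit 'h', reset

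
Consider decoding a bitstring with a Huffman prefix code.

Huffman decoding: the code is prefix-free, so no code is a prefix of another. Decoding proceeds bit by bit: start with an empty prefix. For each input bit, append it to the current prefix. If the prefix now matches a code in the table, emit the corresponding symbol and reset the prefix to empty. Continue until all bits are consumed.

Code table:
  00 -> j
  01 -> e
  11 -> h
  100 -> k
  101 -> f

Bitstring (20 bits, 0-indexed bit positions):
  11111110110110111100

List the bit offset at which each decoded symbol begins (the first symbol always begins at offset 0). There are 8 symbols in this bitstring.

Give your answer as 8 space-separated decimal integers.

Bit 0: prefix='1' (no match yet)
Bit 1: prefix='11' -> emit 'h', reset
Bit 2: prefix='1' (no match yet)
Bit 3: prefix='11' -> emit 'h', reset
Bit 4: prefix='1' (no match yet)
Bit 5: prefix='11' -> emit 'h', reset
Bit 6: prefix='1' (no match yet)
Bit 7: prefix='10' (no match yet)
Bit 8: prefix='101' -> emit 'f', reset
Bit 9: prefix='1' (no match yet)
Bit 10: prefix='10' (no match yet)
Bit 11: prefix='101' -> emit 'f', reset
Bit 12: prefix='1' (no match yet)
Bit 13: prefix='10' (no match yet)
Bit 14: prefix='101' -> emit 'f', reset
Bit 15: prefix='1' (no match yet)
Bit 16: prefix='11' -> emit 'h', reset
Bit 17: prefix='1' (no match yet)
Bit 18: prefix='10' (no match yet)
Bit 19: prefix='100' -> emit 'k', reset

Answer: 0 2 4 6 9 12 15 17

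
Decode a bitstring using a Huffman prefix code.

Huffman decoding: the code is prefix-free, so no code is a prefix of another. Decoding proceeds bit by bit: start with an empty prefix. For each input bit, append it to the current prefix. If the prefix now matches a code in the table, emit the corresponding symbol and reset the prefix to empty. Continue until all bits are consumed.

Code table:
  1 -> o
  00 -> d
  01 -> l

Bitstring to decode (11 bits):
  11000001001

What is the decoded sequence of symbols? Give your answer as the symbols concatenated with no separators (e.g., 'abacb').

Answer: ooddldo

Derivation:
Bit 0: prefix='1' -> emit 'o', reset
Bit 1: prefix='1' -> emit 'o', reset
Bit 2: prefix='0' (no match yet)
Bit 3: prefix='00' -> emit 'd', reset
Bit 4: prefix='0' (no match yet)
Bit 5: prefix='00' -> emit 'd', reset
Bit 6: prefix='0' (no match yet)
Bit 7: prefix='01' -> emit 'l', reset
Bit 8: prefix='0' (no match yet)
Bit 9: prefix='00' -> emit 'd', reset
Bit 10: prefix='1' -> emit 'o', reset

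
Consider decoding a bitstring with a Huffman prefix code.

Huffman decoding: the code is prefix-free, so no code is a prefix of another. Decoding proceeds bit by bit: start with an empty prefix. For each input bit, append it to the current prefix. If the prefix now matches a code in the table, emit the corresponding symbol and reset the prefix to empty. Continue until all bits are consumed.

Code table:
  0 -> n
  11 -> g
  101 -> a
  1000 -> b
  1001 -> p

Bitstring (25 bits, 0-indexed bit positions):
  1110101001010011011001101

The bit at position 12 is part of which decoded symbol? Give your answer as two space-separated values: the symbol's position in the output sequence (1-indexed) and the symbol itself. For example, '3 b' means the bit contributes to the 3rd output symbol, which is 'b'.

Answer: 6 p

Derivation:
Bit 0: prefix='1' (no match yet)
Bit 1: prefix='11' -> emit 'g', reset
Bit 2: prefix='1' (no match yet)
Bit 3: prefix='10' (no match yet)
Bit 4: prefix='101' -> emit 'a', reset
Bit 5: prefix='0' -> emit 'n', reset
Bit 6: prefix='1' (no match yet)
Bit 7: prefix='10' (no match yet)
Bit 8: prefix='100' (no match yet)
Bit 9: prefix='1001' -> emit 'p', reset
Bit 10: prefix='0' -> emit 'n', reset
Bit 11: prefix='1' (no match yet)
Bit 12: prefix='10' (no match yet)
Bit 13: prefix='100' (no match yet)
Bit 14: prefix='1001' -> emit 'p', reset
Bit 15: prefix='1' (no match yet)
Bit 16: prefix='10' (no match yet)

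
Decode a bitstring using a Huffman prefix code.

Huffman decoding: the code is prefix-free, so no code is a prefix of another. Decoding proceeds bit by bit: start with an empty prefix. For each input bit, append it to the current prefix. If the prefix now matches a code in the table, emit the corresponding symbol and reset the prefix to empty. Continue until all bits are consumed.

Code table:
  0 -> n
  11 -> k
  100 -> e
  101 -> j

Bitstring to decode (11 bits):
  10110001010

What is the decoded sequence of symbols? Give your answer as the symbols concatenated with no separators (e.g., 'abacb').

Bit 0: prefix='1' (no match yet)
Bit 1: prefix='10' (no match yet)
Bit 2: prefix='101' -> emit 'j', reset
Bit 3: prefix='1' (no match yet)
Bit 4: prefix='10' (no match yet)
Bit 5: prefix='100' -> emit 'e', reset
Bit 6: prefix='0' -> emit 'n', reset
Bit 7: prefix='1' (no match yet)
Bit 8: prefix='10' (no match yet)
Bit 9: prefix='101' -> emit 'j', reset
Bit 10: prefix='0' -> emit 'n', reset

Answer: jenjn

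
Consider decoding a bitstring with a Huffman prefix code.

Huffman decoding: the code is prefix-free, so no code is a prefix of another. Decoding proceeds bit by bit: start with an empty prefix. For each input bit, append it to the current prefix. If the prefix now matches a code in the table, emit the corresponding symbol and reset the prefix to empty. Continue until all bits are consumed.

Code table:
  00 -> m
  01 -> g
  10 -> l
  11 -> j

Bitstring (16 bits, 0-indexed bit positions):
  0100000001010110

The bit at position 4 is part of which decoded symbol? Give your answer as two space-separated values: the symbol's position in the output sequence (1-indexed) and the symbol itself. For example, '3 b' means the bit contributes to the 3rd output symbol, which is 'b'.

Answer: 3 m

Derivation:
Bit 0: prefix='0' (no match yet)
Bit 1: prefix='01' -> emit 'g', reset
Bit 2: prefix='0' (no match yet)
Bit 3: prefix='00' -> emit 'm', reset
Bit 4: prefix='0' (no match yet)
Bit 5: prefix='00' -> emit 'm', reset
Bit 6: prefix='0' (no match yet)
Bit 7: prefix='00' -> emit 'm', reset
Bit 8: prefix='0' (no match yet)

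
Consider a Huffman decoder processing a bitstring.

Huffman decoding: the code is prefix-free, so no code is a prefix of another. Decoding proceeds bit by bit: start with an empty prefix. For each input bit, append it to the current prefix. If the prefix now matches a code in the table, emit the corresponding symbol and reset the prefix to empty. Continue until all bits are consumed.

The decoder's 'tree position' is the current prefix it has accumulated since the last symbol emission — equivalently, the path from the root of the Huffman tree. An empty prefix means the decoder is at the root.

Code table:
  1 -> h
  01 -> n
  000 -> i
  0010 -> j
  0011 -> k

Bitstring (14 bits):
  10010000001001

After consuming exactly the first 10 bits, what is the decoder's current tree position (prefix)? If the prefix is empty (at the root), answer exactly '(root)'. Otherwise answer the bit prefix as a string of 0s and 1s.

Answer: 00

Derivation:
Bit 0: prefix='1' -> emit 'h', reset
Bit 1: prefix='0' (no match yet)
Bit 2: prefix='00' (no match yet)
Bit 3: prefix='001' (no match yet)
Bit 4: prefix='0010' -> emit 'j', reset
Bit 5: prefix='0' (no match yet)
Bit 6: prefix='00' (no match yet)
Bit 7: prefix='000' -> emit 'i', reset
Bit 8: prefix='0' (no match yet)
Bit 9: prefix='00' (no match yet)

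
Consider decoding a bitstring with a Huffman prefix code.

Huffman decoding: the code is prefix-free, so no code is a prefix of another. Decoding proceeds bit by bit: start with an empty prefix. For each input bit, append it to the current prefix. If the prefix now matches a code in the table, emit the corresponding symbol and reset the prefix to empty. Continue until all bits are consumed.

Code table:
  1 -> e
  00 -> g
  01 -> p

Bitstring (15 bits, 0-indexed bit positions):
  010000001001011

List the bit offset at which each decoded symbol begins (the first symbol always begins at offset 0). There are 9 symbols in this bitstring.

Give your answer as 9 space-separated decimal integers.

Answer: 0 2 4 6 8 9 11 12 14

Derivation:
Bit 0: prefix='0' (no match yet)
Bit 1: prefix='01' -> emit 'p', reset
Bit 2: prefix='0' (no match yet)
Bit 3: prefix='00' -> emit 'g', reset
Bit 4: prefix='0' (no match yet)
Bit 5: prefix='00' -> emit 'g', reset
Bit 6: prefix='0' (no match yet)
Bit 7: prefix='00' -> emit 'g', reset
Bit 8: prefix='1' -> emit 'e', reset
Bit 9: prefix='0' (no match yet)
Bit 10: prefix='00' -> emit 'g', reset
Bit 11: prefix='1' -> emit 'e', reset
Bit 12: prefix='0' (no match yet)
Bit 13: prefix='01' -> emit 'p', reset
Bit 14: prefix='1' -> emit 'e', reset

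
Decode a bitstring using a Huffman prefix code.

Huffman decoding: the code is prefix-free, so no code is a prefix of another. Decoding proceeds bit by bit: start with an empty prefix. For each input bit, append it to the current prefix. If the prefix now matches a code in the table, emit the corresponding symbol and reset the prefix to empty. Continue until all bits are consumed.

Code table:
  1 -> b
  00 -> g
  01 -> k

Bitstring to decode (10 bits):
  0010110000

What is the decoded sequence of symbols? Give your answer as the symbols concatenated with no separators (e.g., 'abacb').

Bit 0: prefix='0' (no match yet)
Bit 1: prefix='00' -> emit 'g', reset
Bit 2: prefix='1' -> emit 'b', reset
Bit 3: prefix='0' (no match yet)
Bit 4: prefix='01' -> emit 'k', reset
Bit 5: prefix='1' -> emit 'b', reset
Bit 6: prefix='0' (no match yet)
Bit 7: prefix='00' -> emit 'g', reset
Bit 8: prefix='0' (no match yet)
Bit 9: prefix='00' -> emit 'g', reset

Answer: gbkbgg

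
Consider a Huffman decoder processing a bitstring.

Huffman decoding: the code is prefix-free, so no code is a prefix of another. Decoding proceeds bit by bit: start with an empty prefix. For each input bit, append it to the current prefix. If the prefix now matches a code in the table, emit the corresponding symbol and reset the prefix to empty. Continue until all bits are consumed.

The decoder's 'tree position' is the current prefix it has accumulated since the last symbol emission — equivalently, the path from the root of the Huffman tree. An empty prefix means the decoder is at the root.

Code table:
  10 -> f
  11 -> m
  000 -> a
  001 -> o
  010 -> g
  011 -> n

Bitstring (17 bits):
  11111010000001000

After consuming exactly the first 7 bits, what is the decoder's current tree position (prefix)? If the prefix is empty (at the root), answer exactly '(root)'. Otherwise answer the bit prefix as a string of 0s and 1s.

Answer: 1

Derivation:
Bit 0: prefix='1' (no match yet)
Bit 1: prefix='11' -> emit 'm', reset
Bit 2: prefix='1' (no match yet)
Bit 3: prefix='11' -> emit 'm', reset
Bit 4: prefix='1' (no match yet)
Bit 5: prefix='10' -> emit 'f', reset
Bit 6: prefix='1' (no match yet)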